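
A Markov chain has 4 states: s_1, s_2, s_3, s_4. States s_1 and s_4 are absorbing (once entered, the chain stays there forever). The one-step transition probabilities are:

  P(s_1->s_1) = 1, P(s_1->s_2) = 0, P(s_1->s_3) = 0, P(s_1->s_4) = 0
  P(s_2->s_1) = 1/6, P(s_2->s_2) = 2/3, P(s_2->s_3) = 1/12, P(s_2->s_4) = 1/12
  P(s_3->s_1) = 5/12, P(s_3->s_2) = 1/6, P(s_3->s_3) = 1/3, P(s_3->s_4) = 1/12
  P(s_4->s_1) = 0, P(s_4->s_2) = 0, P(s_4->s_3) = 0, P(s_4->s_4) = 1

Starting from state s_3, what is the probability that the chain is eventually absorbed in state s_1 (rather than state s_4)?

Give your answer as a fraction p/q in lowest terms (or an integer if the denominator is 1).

Answer: 4/5

Derivation:
Let a_i = P(absorbed in s_1 | start in state i).
Boundary conditions: a_s_1 = 1, a_s_4 = 0.
For each transient state i, a_i = sum_j P(i->j) * a_j:
  a_s_2 = 1/6*a_s_1 + 2/3*a_s_2 + 1/12*a_s_3 + 1/12*a_s_4
  a_s_3 = 5/12*a_s_1 + 1/6*a_s_2 + 1/3*a_s_3 + 1/12*a_s_4

Substituting a_s_1 = 1 and a_s_4 = 0, rearrange to (I - Q) a = r where r[i] = P(i -> s_1):
  [1/3, -1/12] . (a_s_2, a_s_3) = 1/6
  [-1/6, 2/3] . (a_s_2, a_s_3) = 5/12

Solving yields:
  a_s_2 = 7/10
  a_s_3 = 4/5

Starting state is s_3, so the absorption probability is a_s_3 = 4/5.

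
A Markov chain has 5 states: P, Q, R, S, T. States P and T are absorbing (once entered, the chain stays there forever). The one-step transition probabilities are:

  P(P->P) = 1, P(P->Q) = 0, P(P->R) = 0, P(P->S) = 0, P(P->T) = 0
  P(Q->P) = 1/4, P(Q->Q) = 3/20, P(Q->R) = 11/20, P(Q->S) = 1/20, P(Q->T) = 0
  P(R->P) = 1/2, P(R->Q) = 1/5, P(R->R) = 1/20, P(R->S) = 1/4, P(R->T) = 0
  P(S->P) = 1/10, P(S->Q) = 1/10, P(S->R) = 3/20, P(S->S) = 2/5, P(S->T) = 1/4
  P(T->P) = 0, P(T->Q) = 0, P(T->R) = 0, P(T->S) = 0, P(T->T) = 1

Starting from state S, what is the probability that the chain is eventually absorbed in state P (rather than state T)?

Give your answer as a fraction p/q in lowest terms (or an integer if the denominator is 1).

Answer: 1538/2933

Derivation:
Let a_i = P(absorbed in P | start in state i).
Boundary conditions: a_P = 1, a_T = 0.
For each transient state i, a_i = sum_j P(i->j) * a_j:
  a_Q = 1/4*a_P + 3/20*a_Q + 11/20*a_R + 1/20*a_S + 0*a_T
  a_R = 1/2*a_P + 1/5*a_Q + 1/20*a_R + 1/4*a_S + 0*a_T
  a_S = 1/10*a_P + 1/10*a_Q + 3/20*a_R + 2/5*a_S + 1/4*a_T

Substituting a_P = 1 and a_T = 0, rearrange to (I - Q) a = r where r[i] = P(i -> P):
  [17/20, -11/20, -1/20] . (a_Q, a_R, a_S) = 1/4
  [-1/5, 19/20, -1/4] . (a_Q, a_R, a_S) = 1/2
  [-1/10, -3/20, 3/5] . (a_Q, a_R, a_S) = 1/10

Solving yields:
  a_Q = 2563/2933
  a_R = 2488/2933
  a_S = 1538/2933

Starting state is S, so the absorption probability is a_S = 1538/2933.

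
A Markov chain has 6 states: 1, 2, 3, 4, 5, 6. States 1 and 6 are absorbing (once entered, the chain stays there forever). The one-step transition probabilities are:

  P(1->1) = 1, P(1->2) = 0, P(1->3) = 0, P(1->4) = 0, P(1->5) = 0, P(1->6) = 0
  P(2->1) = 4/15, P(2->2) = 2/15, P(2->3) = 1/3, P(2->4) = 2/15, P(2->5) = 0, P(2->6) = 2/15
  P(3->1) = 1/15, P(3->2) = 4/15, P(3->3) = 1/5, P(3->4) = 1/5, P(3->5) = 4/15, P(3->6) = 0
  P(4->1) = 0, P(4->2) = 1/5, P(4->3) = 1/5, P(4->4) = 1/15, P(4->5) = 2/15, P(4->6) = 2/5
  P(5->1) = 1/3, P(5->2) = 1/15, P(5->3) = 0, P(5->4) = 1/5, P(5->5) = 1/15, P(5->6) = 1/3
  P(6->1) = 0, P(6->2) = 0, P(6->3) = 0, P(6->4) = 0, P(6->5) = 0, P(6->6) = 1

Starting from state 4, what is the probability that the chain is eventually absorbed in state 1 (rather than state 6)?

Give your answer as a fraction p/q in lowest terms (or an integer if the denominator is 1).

Answer: 3019/10599

Derivation:
Let a_i = P(absorbed in 1 | start in state i).
Boundary conditions: a_1 = 1, a_6 = 0.
For each transient state i, a_i = sum_j P(i->j) * a_j:
  a_2 = 4/15*a_1 + 2/15*a_2 + 1/3*a_3 + 2/15*a_4 + 0*a_5 + 2/15*a_6
  a_3 = 1/15*a_1 + 4/15*a_2 + 1/5*a_3 + 1/5*a_4 + 4/15*a_5 + 0*a_6
  a_4 = 0*a_1 + 1/5*a_2 + 1/5*a_3 + 1/15*a_4 + 2/15*a_5 + 2/5*a_6
  a_5 = 1/3*a_1 + 1/15*a_2 + 0*a_3 + 1/5*a_4 + 1/15*a_5 + 1/3*a_6

Substituting a_1 = 1 and a_6 = 0, rearrange to (I - Q) a = r where r[i] = P(i -> 1):
  [13/15, -1/3, -2/15, 0] . (a_2, a_3, a_4, a_5) = 4/15
  [-4/15, 4/5, -1/5, -4/15] . (a_2, a_3, a_4, a_5) = 1/15
  [-1/5, -1/5, 14/15, -2/15] . (a_2, a_3, a_4, a_5) = 0
  [-1/15, 0, -1/5, 14/15] . (a_2, a_3, a_4, a_5) = 1/3

Solving yields:
  a_2 = 5708/10599
  a_3 = 1718/3533
  a_4 = 3019/10599
  a_5 = 4840/10599

Starting state is 4, so the absorption probability is a_4 = 3019/10599.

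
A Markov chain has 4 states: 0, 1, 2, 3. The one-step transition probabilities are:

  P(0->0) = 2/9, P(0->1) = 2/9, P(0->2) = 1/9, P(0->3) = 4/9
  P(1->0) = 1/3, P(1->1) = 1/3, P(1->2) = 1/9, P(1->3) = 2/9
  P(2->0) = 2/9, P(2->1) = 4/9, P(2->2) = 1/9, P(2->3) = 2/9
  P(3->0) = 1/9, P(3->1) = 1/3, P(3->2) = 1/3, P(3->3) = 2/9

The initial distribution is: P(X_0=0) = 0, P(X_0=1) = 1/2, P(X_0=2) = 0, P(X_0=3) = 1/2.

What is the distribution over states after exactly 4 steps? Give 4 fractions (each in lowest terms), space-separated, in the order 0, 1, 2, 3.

Answer: 1495/6561 715/2187 1129/6561 1792/6561

Derivation:
Propagating the distribution step by step (d_{t+1} = d_t * P):
d_0 = (0=0, 1=1/2, 2=0, 3=1/2)
  d_1[0] = 0*2/9 + 1/2*1/3 + 0*2/9 + 1/2*1/9 = 2/9
  d_1[1] = 0*2/9 + 1/2*1/3 + 0*4/9 + 1/2*1/3 = 1/3
  d_1[2] = 0*1/9 + 1/2*1/9 + 0*1/9 + 1/2*1/3 = 2/9
  d_1[3] = 0*4/9 + 1/2*2/9 + 0*2/9 + 1/2*2/9 = 2/9
d_1 = (0=2/9, 1=1/3, 2=2/9, 3=2/9)
  d_2[0] = 2/9*2/9 + 1/3*1/3 + 2/9*2/9 + 2/9*1/9 = 19/81
  d_2[1] = 2/9*2/9 + 1/3*1/3 + 2/9*4/9 + 2/9*1/3 = 1/3
  d_2[2] = 2/9*1/9 + 1/3*1/9 + 2/9*1/9 + 2/9*1/3 = 13/81
  d_2[3] = 2/9*4/9 + 1/3*2/9 + 2/9*2/9 + 2/9*2/9 = 22/81
d_2 = (0=19/81, 1=1/3, 2=13/81, 3=22/81)
  d_3[0] = 19/81*2/9 + 1/3*1/3 + 13/81*2/9 + 22/81*1/9 = 167/729
  d_3[1] = 19/81*2/9 + 1/3*1/3 + 13/81*4/9 + 22/81*1/3 = 79/243
  d_3[2] = 19/81*1/9 + 1/3*1/9 + 13/81*1/9 + 22/81*1/3 = 125/729
  d_3[3] = 19/81*4/9 + 1/3*2/9 + 13/81*2/9 + 22/81*2/9 = 200/729
d_3 = (0=167/729, 1=79/243, 2=125/729, 3=200/729)
  d_4[0] = 167/729*2/9 + 79/243*1/3 + 125/729*2/9 + 200/729*1/9 = 1495/6561
  d_4[1] = 167/729*2/9 + 79/243*1/3 + 125/729*4/9 + 200/729*1/3 = 715/2187
  d_4[2] = 167/729*1/9 + 79/243*1/9 + 125/729*1/9 + 200/729*1/3 = 1129/6561
  d_4[3] = 167/729*4/9 + 79/243*2/9 + 125/729*2/9 + 200/729*2/9 = 1792/6561
d_4 = (0=1495/6561, 1=715/2187, 2=1129/6561, 3=1792/6561)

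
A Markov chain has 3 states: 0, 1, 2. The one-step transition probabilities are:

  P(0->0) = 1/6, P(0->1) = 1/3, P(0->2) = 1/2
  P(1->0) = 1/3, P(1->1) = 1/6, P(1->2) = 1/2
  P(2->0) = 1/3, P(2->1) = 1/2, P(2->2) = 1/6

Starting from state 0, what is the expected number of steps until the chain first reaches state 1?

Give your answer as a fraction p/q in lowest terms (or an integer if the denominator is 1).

Let h_i = expected steps to first reach 1 from state i.
Boundary: h_1 = 0.
First-step equations for the other states:
  h_0 = 1 + 1/6*h_0 + 1/3*h_1 + 1/2*h_2
  h_2 = 1 + 1/3*h_0 + 1/2*h_1 + 1/6*h_2

Substituting h_1 = 0 and rearranging gives the linear system (I - Q) h = 1:
  [5/6, -1/2] . (h_0, h_2) = 1
  [-1/3, 5/6] . (h_0, h_2) = 1

Solving yields:
  h_0 = 48/19
  h_2 = 42/19

Starting state is 0, so the expected hitting time is h_0 = 48/19.

Answer: 48/19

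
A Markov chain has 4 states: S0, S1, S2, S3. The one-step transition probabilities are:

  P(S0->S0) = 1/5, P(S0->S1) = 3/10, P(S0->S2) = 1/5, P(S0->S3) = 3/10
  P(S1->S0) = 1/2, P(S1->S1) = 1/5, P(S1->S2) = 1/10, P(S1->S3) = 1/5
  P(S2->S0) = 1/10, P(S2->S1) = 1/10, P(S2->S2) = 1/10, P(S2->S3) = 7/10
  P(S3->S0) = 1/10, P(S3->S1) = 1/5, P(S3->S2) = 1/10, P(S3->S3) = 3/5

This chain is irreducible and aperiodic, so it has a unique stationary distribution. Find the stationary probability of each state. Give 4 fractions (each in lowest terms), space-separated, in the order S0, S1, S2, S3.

The stationary distribution satisfies pi = pi * P, i.e.:
  pi_S0 = 1/5*pi_S0 + 1/2*pi_S1 + 1/10*pi_S2 + 1/10*pi_S3
  pi_S1 = 3/10*pi_S0 + 1/5*pi_S1 + 1/10*pi_S2 + 1/5*pi_S3
  pi_S2 = 1/5*pi_S0 + 1/10*pi_S1 + 1/10*pi_S2 + 1/10*pi_S3
  pi_S3 = 3/10*pi_S0 + 1/5*pi_S1 + 7/10*pi_S2 + 3/5*pi_S3
with normalization: pi_S0 + pi_S1 + pi_S2 + pi_S3 = 1.

Using the first 3 balance equations plus normalization, the linear system A*pi = b is:
  [-4/5, 1/2, 1/10, 1/10] . pi = 0
  [3/10, -4/5, 1/10, 1/5] . pi = 0
  [1/5, 1/10, -9/10, 1/10] . pi = 0
  [1, 1, 1, 1] . pi = 1

Solving yields:
  pi_S0 = 11/54
  pi_S1 = 5/24
  pi_S2 = 13/108
  pi_S3 = 101/216

Verification (pi * P):
  11/54*1/5 + 5/24*1/2 + 13/108*1/10 + 101/216*1/10 = 11/54 = pi_S0  (ok)
  11/54*3/10 + 5/24*1/5 + 13/108*1/10 + 101/216*1/5 = 5/24 = pi_S1  (ok)
  11/54*1/5 + 5/24*1/10 + 13/108*1/10 + 101/216*1/10 = 13/108 = pi_S2  (ok)
  11/54*3/10 + 5/24*1/5 + 13/108*7/10 + 101/216*3/5 = 101/216 = pi_S3  (ok)

Answer: 11/54 5/24 13/108 101/216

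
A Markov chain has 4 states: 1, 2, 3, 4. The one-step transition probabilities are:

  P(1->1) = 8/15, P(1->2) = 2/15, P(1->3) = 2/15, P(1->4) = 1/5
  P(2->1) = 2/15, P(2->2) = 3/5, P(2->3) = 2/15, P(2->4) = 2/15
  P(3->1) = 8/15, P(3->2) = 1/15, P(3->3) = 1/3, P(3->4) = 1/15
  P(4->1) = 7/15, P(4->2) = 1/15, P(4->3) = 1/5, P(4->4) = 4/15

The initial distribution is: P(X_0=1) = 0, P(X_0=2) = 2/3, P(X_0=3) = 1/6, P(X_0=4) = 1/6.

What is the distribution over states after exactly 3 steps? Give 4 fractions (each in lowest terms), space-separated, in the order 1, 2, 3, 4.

Propagating the distribution step by step (d_{t+1} = d_t * P):
d_0 = (1=0, 2=2/3, 3=1/6, 4=1/6)
  d_1[1] = 0*8/15 + 2/3*2/15 + 1/6*8/15 + 1/6*7/15 = 23/90
  d_1[2] = 0*2/15 + 2/3*3/5 + 1/6*1/15 + 1/6*1/15 = 19/45
  d_1[3] = 0*2/15 + 2/3*2/15 + 1/6*1/3 + 1/6*1/5 = 8/45
  d_1[4] = 0*1/5 + 2/3*2/15 + 1/6*1/15 + 1/6*4/15 = 13/90
d_1 = (1=23/90, 2=19/45, 3=8/45, 4=13/90)
  d_2[1] = 23/90*8/15 + 19/45*2/15 + 8/45*8/15 + 13/90*7/15 = 479/1350
  d_2[2] = 23/90*2/15 + 19/45*3/5 + 8/45*1/15 + 13/90*1/15 = 139/450
  d_2[3] = 23/90*2/15 + 19/45*2/15 + 8/45*1/3 + 13/90*1/5 = 241/1350
  d_2[4] = 23/90*1/5 + 19/45*2/15 + 8/45*1/15 + 13/90*4/15 = 71/450
d_2 = (1=479/1350, 2=139/450, 3=241/1350, 4=71/450)
  d_3[1] = 479/1350*8/15 + 139/450*2/15 + 241/1350*8/15 + 71/450*7/15 = 539/1350
  d_3[2] = 479/1350*2/15 + 139/450*3/5 + 241/1350*1/15 + 71/450*1/15 = 1033/4050
  d_3[3] = 479/1350*2/15 + 139/450*2/15 + 241/1350*1/3 + 71/450*1/5 = 202/1125
  d_3[4] = 479/1350*1/5 + 139/450*2/15 + 241/1350*1/15 + 71/450*4/15 = 1682/10125
d_3 = (1=539/1350, 2=1033/4050, 3=202/1125, 4=1682/10125)

Answer: 539/1350 1033/4050 202/1125 1682/10125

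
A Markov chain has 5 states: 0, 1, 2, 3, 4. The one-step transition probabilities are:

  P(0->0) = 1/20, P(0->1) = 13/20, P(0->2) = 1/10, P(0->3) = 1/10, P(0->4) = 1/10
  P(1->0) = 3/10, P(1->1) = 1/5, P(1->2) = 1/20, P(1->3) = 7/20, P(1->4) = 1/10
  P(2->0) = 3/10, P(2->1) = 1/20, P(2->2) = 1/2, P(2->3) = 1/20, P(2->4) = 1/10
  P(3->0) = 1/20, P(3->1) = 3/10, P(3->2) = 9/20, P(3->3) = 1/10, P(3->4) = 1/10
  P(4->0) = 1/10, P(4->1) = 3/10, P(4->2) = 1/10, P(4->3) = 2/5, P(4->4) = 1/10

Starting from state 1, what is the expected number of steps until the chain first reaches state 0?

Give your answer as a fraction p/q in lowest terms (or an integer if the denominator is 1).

Answer: 64600/14513

Derivation:
Let h_i = expected steps to first reach 0 from state i.
Boundary: h_0 = 0.
First-step equations for the other states:
  h_1 = 1 + 3/10*h_0 + 1/5*h_1 + 1/20*h_2 + 7/20*h_3 + 1/10*h_4
  h_2 = 1 + 3/10*h_0 + 1/20*h_1 + 1/2*h_2 + 1/20*h_3 + 1/10*h_4
  h_3 = 1 + 1/20*h_0 + 3/10*h_1 + 9/20*h_2 + 1/10*h_3 + 1/10*h_4
  h_4 = 1 + 1/10*h_0 + 3/10*h_1 + 1/10*h_2 + 2/5*h_3 + 1/10*h_4

Substituting h_0 = 0 and rearranging gives the linear system (I - Q) h = 1:
  [4/5, -1/20, -7/20, -1/10] . (h_1, h_2, h_3, h_4) = 1
  [-1/20, 1/2, -1/20, -1/10] . (h_1, h_2, h_3, h_4) = 1
  [-3/10, -9/20, 9/10, -1/10] . (h_1, h_2, h_3, h_4) = 1
  [-3/10, -1/10, -2/5, 9/10] . (h_1, h_2, h_3, h_4) = 1

Solving yields:
  h_1 = 64600/14513
  h_2 = 58600/14513
  h_3 = 75600/14513
  h_4 = 77770/14513

Starting state is 1, so the expected hitting time is h_1 = 64600/14513.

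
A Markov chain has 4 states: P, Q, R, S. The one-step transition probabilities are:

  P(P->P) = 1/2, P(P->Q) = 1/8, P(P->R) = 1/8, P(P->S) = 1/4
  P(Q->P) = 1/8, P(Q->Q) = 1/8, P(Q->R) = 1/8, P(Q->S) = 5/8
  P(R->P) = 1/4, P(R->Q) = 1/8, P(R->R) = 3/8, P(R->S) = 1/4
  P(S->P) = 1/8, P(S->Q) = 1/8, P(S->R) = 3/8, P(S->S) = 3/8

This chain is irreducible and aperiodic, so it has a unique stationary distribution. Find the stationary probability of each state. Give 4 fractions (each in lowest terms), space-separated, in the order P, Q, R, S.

Answer: 43/168 1/8 47/168 19/56

Derivation:
The stationary distribution satisfies pi = pi * P, i.e.:
  pi_P = 1/2*pi_P + 1/8*pi_Q + 1/4*pi_R + 1/8*pi_S
  pi_Q = 1/8*pi_P + 1/8*pi_Q + 1/8*pi_R + 1/8*pi_S
  pi_R = 1/8*pi_P + 1/8*pi_Q + 3/8*pi_R + 3/8*pi_S
  pi_S = 1/4*pi_P + 5/8*pi_Q + 1/4*pi_R + 3/8*pi_S
with normalization: pi_P + pi_Q + pi_R + pi_S = 1.

Using the first 3 balance equations plus normalization, the linear system A*pi = b is:
  [-1/2, 1/8, 1/4, 1/8] . pi = 0
  [1/8, -7/8, 1/8, 1/8] . pi = 0
  [1/8, 1/8, -5/8, 3/8] . pi = 0
  [1, 1, 1, 1] . pi = 1

Solving yields:
  pi_P = 43/168
  pi_Q = 1/8
  pi_R = 47/168
  pi_S = 19/56

Verification (pi * P):
  43/168*1/2 + 1/8*1/8 + 47/168*1/4 + 19/56*1/8 = 43/168 = pi_P  (ok)
  43/168*1/8 + 1/8*1/8 + 47/168*1/8 + 19/56*1/8 = 1/8 = pi_Q  (ok)
  43/168*1/8 + 1/8*1/8 + 47/168*3/8 + 19/56*3/8 = 47/168 = pi_R  (ok)
  43/168*1/4 + 1/8*5/8 + 47/168*1/4 + 19/56*3/8 = 19/56 = pi_S  (ok)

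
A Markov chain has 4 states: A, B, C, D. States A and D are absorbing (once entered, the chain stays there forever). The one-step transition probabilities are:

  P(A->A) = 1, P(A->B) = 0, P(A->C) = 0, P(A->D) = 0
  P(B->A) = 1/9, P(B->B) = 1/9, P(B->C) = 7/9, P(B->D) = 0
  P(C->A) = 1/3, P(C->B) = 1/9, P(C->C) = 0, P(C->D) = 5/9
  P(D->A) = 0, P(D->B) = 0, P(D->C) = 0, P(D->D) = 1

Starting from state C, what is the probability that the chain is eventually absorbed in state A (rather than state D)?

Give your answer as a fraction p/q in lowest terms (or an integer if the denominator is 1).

Answer: 5/13

Derivation:
Let a_i = P(absorbed in A | start in state i).
Boundary conditions: a_A = 1, a_D = 0.
For each transient state i, a_i = sum_j P(i->j) * a_j:
  a_B = 1/9*a_A + 1/9*a_B + 7/9*a_C + 0*a_D
  a_C = 1/3*a_A + 1/9*a_B + 0*a_C + 5/9*a_D

Substituting a_A = 1 and a_D = 0, rearrange to (I - Q) a = r where r[i] = P(i -> A):
  [8/9, -7/9] . (a_B, a_C) = 1/9
  [-1/9, 1] . (a_B, a_C) = 1/3

Solving yields:
  a_B = 6/13
  a_C = 5/13

Starting state is C, so the absorption probability is a_C = 5/13.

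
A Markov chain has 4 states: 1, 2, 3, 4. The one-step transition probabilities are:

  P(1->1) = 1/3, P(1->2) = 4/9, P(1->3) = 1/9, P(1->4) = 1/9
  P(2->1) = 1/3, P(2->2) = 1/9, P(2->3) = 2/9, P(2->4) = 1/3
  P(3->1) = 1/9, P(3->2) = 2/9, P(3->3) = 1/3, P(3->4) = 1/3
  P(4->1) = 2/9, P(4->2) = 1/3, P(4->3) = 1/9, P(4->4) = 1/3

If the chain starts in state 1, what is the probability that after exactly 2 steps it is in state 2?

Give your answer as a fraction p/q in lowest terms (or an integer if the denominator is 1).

Computing P^2 by repeated multiplication:
P^1 =
  1: [1/3, 4/9, 1/9, 1/9]
  2: [1/3, 1/9, 2/9, 1/3]
  3: [1/9, 2/9, 1/3, 1/3]
  4: [2/9, 1/3, 1/9, 1/3]
P^2 =
  1: [8/27, 7/27, 5/27, 7/27]
  2: [20/81, 26/81, 14/81, 7/27]
  3: [2/9, 7/27, 17/81, 25/81]
  4: [22/81, 22/81, 14/81, 23/81]

(P^2)[1 -> 2] = 7/27

Answer: 7/27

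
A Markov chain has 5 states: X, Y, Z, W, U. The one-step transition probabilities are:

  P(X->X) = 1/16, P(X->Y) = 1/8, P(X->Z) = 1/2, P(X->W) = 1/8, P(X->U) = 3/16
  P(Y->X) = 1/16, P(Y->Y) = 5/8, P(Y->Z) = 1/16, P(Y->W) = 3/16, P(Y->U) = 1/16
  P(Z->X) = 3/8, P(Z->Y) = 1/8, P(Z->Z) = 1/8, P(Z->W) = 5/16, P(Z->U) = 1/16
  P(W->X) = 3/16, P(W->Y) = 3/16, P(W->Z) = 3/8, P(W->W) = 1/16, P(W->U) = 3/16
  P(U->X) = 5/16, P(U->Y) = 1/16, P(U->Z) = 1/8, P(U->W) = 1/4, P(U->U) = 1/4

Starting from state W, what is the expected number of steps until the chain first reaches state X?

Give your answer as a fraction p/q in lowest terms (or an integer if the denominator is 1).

Let h_i = expected steps to first reach X from state i.
Boundary: h_X = 0.
First-step equations for the other states:
  h_Y = 1 + 1/16*h_X + 5/8*h_Y + 1/16*h_Z + 3/16*h_W + 1/16*h_U
  h_Z = 1 + 3/8*h_X + 1/8*h_Y + 1/8*h_Z + 5/16*h_W + 1/16*h_U
  h_W = 1 + 3/16*h_X + 3/16*h_Y + 3/8*h_Z + 1/16*h_W + 3/16*h_U
  h_U = 1 + 5/16*h_X + 1/16*h_Y + 1/8*h_Z + 1/4*h_W + 1/4*h_U

Substituting h_X = 0 and rearranging gives the linear system (I - Q) h = 1:
  [3/8, -1/16, -3/16, -1/16] . (h_Y, h_Z, h_W, h_U) = 1
  [-1/8, 7/8, -5/16, -1/16] . (h_Y, h_Z, h_W, h_U) = 1
  [-3/16, -3/8, 15/16, -3/16] . (h_Y, h_Z, h_W, h_U) = 1
  [-1/16, -1/8, -1/4, 3/4] . (h_Y, h_Z, h_W, h_U) = 1

Solving yields:
  h_Y = 26768/4149
  h_Z = 5648/1383
  h_W = 20008/4149
  h_U = 5752/1383

Starting state is W, so the expected hitting time is h_W = 20008/4149.

Answer: 20008/4149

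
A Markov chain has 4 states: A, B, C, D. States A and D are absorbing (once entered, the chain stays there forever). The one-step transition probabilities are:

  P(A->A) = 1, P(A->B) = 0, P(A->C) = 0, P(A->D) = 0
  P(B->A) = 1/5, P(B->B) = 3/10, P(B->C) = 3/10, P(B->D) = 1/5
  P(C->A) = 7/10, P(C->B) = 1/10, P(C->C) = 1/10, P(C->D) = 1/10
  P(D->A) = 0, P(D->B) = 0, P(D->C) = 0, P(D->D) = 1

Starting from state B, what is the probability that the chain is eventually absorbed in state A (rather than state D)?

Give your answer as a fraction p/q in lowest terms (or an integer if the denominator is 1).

Let a_i = P(absorbed in A | start in state i).
Boundary conditions: a_A = 1, a_D = 0.
For each transient state i, a_i = sum_j P(i->j) * a_j:
  a_B = 1/5*a_A + 3/10*a_B + 3/10*a_C + 1/5*a_D
  a_C = 7/10*a_A + 1/10*a_B + 1/10*a_C + 1/10*a_D

Substituting a_A = 1 and a_D = 0, rearrange to (I - Q) a = r where r[i] = P(i -> A):
  [7/10, -3/10] . (a_B, a_C) = 1/5
  [-1/10, 9/10] . (a_B, a_C) = 7/10

Solving yields:
  a_B = 13/20
  a_C = 17/20

Starting state is B, so the absorption probability is a_B = 13/20.

Answer: 13/20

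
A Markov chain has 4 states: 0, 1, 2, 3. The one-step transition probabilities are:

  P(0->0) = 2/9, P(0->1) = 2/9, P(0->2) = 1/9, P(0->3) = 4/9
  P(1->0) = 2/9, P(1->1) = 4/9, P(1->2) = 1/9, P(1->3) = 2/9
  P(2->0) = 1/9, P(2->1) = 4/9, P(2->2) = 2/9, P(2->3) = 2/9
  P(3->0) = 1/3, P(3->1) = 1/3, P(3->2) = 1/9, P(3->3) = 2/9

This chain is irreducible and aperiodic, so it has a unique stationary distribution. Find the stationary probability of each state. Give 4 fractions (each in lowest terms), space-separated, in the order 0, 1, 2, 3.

Answer: 151/632 57/158 1/8 87/316

Derivation:
The stationary distribution satisfies pi = pi * P, i.e.:
  pi_0 = 2/9*pi_0 + 2/9*pi_1 + 1/9*pi_2 + 1/3*pi_3
  pi_1 = 2/9*pi_0 + 4/9*pi_1 + 4/9*pi_2 + 1/3*pi_3
  pi_2 = 1/9*pi_0 + 1/9*pi_1 + 2/9*pi_2 + 1/9*pi_3
  pi_3 = 4/9*pi_0 + 2/9*pi_1 + 2/9*pi_2 + 2/9*pi_3
with normalization: pi_0 + pi_1 + pi_2 + pi_3 = 1.

Using the first 3 balance equations plus normalization, the linear system A*pi = b is:
  [-7/9, 2/9, 1/9, 1/3] . pi = 0
  [2/9, -5/9, 4/9, 1/3] . pi = 0
  [1/9, 1/9, -7/9, 1/9] . pi = 0
  [1, 1, 1, 1] . pi = 1

Solving yields:
  pi_0 = 151/632
  pi_1 = 57/158
  pi_2 = 1/8
  pi_3 = 87/316

Verification (pi * P):
  151/632*2/9 + 57/158*2/9 + 1/8*1/9 + 87/316*1/3 = 151/632 = pi_0  (ok)
  151/632*2/9 + 57/158*4/9 + 1/8*4/9 + 87/316*1/3 = 57/158 = pi_1  (ok)
  151/632*1/9 + 57/158*1/9 + 1/8*2/9 + 87/316*1/9 = 1/8 = pi_2  (ok)
  151/632*4/9 + 57/158*2/9 + 1/8*2/9 + 87/316*2/9 = 87/316 = pi_3  (ok)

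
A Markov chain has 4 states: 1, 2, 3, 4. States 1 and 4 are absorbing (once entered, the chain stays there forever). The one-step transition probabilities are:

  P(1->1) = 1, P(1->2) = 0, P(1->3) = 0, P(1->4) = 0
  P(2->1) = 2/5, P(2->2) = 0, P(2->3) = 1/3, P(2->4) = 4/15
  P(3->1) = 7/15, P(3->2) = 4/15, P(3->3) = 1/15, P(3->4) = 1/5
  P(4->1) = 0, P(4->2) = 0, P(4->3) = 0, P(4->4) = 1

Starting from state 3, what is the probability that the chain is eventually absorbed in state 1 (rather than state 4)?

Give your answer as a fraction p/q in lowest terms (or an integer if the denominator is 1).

Answer: 129/190

Derivation:
Let a_i = P(absorbed in 1 | start in state i).
Boundary conditions: a_1 = 1, a_4 = 0.
For each transient state i, a_i = sum_j P(i->j) * a_j:
  a_2 = 2/5*a_1 + 0*a_2 + 1/3*a_3 + 4/15*a_4
  a_3 = 7/15*a_1 + 4/15*a_2 + 1/15*a_3 + 1/5*a_4

Substituting a_1 = 1 and a_4 = 0, rearrange to (I - Q) a = r where r[i] = P(i -> 1):
  [1, -1/3] . (a_2, a_3) = 2/5
  [-4/15, 14/15] . (a_2, a_3) = 7/15

Solving yields:
  a_2 = 119/190
  a_3 = 129/190

Starting state is 3, so the absorption probability is a_3 = 129/190.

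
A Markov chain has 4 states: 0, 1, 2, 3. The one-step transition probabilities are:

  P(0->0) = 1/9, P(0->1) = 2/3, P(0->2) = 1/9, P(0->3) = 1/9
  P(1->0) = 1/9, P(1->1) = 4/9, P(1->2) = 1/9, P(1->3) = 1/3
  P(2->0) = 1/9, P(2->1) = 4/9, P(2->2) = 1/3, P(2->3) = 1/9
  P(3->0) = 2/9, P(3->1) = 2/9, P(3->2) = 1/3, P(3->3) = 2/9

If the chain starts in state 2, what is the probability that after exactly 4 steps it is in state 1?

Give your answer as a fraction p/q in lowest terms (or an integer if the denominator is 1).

Computing P^4 by repeated multiplication:
P^1 =
  0: [1/9, 2/3, 1/9, 1/9]
  1: [1/9, 4/9, 1/9, 1/3]
  2: [1/9, 4/9, 1/3, 1/9]
  3: [2/9, 2/9, 1/3, 2/9]
P^2 =
  0: [10/81, 4/9, 13/81, 22/81]
  1: [4/27, 32/81, 17/81, 20/81]
  2: [10/81, 4/9, 17/81, 2/9]
  3: [11/81, 4/9, 19/81, 5/27]
P^3 =
  0: [103/729, 100/243, 151/729, 175/729]
  1: [101/729, 308/729, 155/729, 55/243]
  2: [11/81, 308/729, 151/729, 19/81]
  3: [32/243, 316/729, 149/729, 56/243]
P^4 =
  0: [904/6561, 308/729, 1381/6561, 1504/6561]
  1: [298/2187, 2788/6561, 1369/6561, 1510/6561]
  2: [100/729, 308/729, 1373/6561, 1516/6561]
  3: [299/2187, 308/729, 1363/6561, 1529/6561]

(P^4)[2 -> 1] = 308/729

Answer: 308/729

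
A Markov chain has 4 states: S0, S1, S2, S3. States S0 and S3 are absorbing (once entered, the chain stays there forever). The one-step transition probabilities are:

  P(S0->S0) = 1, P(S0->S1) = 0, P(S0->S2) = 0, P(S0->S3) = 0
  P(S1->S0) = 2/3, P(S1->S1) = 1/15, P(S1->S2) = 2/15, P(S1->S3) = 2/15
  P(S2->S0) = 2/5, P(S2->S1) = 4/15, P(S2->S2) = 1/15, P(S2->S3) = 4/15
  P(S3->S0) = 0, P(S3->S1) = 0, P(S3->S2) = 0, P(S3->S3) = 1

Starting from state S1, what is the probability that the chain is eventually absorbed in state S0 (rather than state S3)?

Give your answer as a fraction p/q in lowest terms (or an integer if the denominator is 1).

Let a_i = P(absorbed in S0 | start in state i).
Boundary conditions: a_S0 = 1, a_S3 = 0.
For each transient state i, a_i = sum_j P(i->j) * a_j:
  a_S1 = 2/3*a_S0 + 1/15*a_S1 + 2/15*a_S2 + 2/15*a_S3
  a_S2 = 2/5*a_S0 + 4/15*a_S1 + 1/15*a_S2 + 4/15*a_S3

Substituting a_S0 = 1 and a_S3 = 0, rearrange to (I - Q) a = r where r[i] = P(i -> S0):
  [14/15, -2/15] . (a_S1, a_S2) = 2/3
  [-4/15, 14/15] . (a_S1, a_S2) = 2/5

Solving yields:
  a_S1 = 38/47
  a_S2 = 31/47

Starting state is S1, so the absorption probability is a_S1 = 38/47.

Answer: 38/47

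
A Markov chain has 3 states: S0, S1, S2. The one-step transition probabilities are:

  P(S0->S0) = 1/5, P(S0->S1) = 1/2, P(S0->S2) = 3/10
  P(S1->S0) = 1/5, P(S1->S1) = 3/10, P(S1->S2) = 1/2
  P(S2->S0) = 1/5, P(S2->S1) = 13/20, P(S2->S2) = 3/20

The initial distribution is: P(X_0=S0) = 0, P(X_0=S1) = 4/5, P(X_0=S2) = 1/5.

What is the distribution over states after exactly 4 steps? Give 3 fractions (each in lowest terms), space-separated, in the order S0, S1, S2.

Answer: 1/5 370469/800000 269531/800000

Derivation:
Propagating the distribution step by step (d_{t+1} = d_t * P):
d_0 = (S0=0, S1=4/5, S2=1/5)
  d_1[S0] = 0*1/5 + 4/5*1/5 + 1/5*1/5 = 1/5
  d_1[S1] = 0*1/2 + 4/5*3/10 + 1/5*13/20 = 37/100
  d_1[S2] = 0*3/10 + 4/5*1/2 + 1/5*3/20 = 43/100
d_1 = (S0=1/5, S1=37/100, S2=43/100)
  d_2[S0] = 1/5*1/5 + 37/100*1/5 + 43/100*1/5 = 1/5
  d_2[S1] = 1/5*1/2 + 37/100*3/10 + 43/100*13/20 = 981/2000
  d_2[S2] = 1/5*3/10 + 37/100*1/2 + 43/100*3/20 = 619/2000
d_2 = (S0=1/5, S1=981/2000, S2=619/2000)
  d_3[S0] = 1/5*1/5 + 981/2000*1/5 + 619/2000*1/5 = 1/5
  d_3[S1] = 1/5*1/2 + 981/2000*3/10 + 619/2000*13/20 = 17933/40000
  d_3[S2] = 1/5*3/10 + 981/2000*1/2 + 619/2000*3/20 = 14067/40000
d_3 = (S0=1/5, S1=17933/40000, S2=14067/40000)
  d_4[S0] = 1/5*1/5 + 17933/40000*1/5 + 14067/40000*1/5 = 1/5
  d_4[S1] = 1/5*1/2 + 17933/40000*3/10 + 14067/40000*13/20 = 370469/800000
  d_4[S2] = 1/5*3/10 + 17933/40000*1/2 + 14067/40000*3/20 = 269531/800000
d_4 = (S0=1/5, S1=370469/800000, S2=269531/800000)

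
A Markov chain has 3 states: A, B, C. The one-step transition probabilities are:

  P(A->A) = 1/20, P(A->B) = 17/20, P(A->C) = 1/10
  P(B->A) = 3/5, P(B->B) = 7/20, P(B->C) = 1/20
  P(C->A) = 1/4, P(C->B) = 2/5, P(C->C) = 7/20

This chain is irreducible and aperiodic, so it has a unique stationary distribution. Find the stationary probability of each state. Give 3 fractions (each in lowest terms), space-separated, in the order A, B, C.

Answer: 23/63 79/147 43/441

Derivation:
The stationary distribution satisfies pi = pi * P, i.e.:
  pi_A = 1/20*pi_A + 3/5*pi_B + 1/4*pi_C
  pi_B = 17/20*pi_A + 7/20*pi_B + 2/5*pi_C
  pi_C = 1/10*pi_A + 1/20*pi_B + 7/20*pi_C
with normalization: pi_A + pi_B + pi_C = 1.

Using the first 2 balance equations plus normalization, the linear system A*pi = b is:
  [-19/20, 3/5, 1/4] . pi = 0
  [17/20, -13/20, 2/5] . pi = 0
  [1, 1, 1] . pi = 1

Solving yields:
  pi_A = 23/63
  pi_B = 79/147
  pi_C = 43/441

Verification (pi * P):
  23/63*1/20 + 79/147*3/5 + 43/441*1/4 = 23/63 = pi_A  (ok)
  23/63*17/20 + 79/147*7/20 + 43/441*2/5 = 79/147 = pi_B  (ok)
  23/63*1/10 + 79/147*1/20 + 43/441*7/20 = 43/441 = pi_C  (ok)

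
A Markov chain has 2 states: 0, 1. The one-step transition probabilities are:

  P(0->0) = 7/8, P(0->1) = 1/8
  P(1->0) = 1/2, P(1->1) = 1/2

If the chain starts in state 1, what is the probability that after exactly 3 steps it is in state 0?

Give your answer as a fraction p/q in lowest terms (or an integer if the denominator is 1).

Computing P^3 by repeated multiplication:
P^1 =
  0: [7/8, 1/8]
  1: [1/2, 1/2]
P^2 =
  0: [53/64, 11/64]
  1: [11/16, 5/16]
P^3 =
  0: [415/512, 97/512]
  1: [97/128, 31/128]

(P^3)[1 -> 0] = 97/128

Answer: 97/128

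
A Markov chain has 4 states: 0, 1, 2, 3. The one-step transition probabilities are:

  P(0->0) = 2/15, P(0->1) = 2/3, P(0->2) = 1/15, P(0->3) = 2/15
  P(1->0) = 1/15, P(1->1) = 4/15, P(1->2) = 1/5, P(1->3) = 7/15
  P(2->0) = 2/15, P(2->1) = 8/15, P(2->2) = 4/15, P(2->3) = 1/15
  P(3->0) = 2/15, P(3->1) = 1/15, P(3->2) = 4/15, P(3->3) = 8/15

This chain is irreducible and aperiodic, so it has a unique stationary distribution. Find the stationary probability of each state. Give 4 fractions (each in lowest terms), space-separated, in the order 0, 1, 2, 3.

Answer: 331/2919 291/973 218/973 1061/2919

Derivation:
The stationary distribution satisfies pi = pi * P, i.e.:
  pi_0 = 2/15*pi_0 + 1/15*pi_1 + 2/15*pi_2 + 2/15*pi_3
  pi_1 = 2/3*pi_0 + 4/15*pi_1 + 8/15*pi_2 + 1/15*pi_3
  pi_2 = 1/15*pi_0 + 1/5*pi_1 + 4/15*pi_2 + 4/15*pi_3
  pi_3 = 2/15*pi_0 + 7/15*pi_1 + 1/15*pi_2 + 8/15*pi_3
with normalization: pi_0 + pi_1 + pi_2 + pi_3 = 1.

Using the first 3 balance equations plus normalization, the linear system A*pi = b is:
  [-13/15, 1/15, 2/15, 2/15] . pi = 0
  [2/3, -11/15, 8/15, 1/15] . pi = 0
  [1/15, 1/5, -11/15, 4/15] . pi = 0
  [1, 1, 1, 1] . pi = 1

Solving yields:
  pi_0 = 331/2919
  pi_1 = 291/973
  pi_2 = 218/973
  pi_3 = 1061/2919

Verification (pi * P):
  331/2919*2/15 + 291/973*1/15 + 218/973*2/15 + 1061/2919*2/15 = 331/2919 = pi_0  (ok)
  331/2919*2/3 + 291/973*4/15 + 218/973*8/15 + 1061/2919*1/15 = 291/973 = pi_1  (ok)
  331/2919*1/15 + 291/973*1/5 + 218/973*4/15 + 1061/2919*4/15 = 218/973 = pi_2  (ok)
  331/2919*2/15 + 291/973*7/15 + 218/973*1/15 + 1061/2919*8/15 = 1061/2919 = pi_3  (ok)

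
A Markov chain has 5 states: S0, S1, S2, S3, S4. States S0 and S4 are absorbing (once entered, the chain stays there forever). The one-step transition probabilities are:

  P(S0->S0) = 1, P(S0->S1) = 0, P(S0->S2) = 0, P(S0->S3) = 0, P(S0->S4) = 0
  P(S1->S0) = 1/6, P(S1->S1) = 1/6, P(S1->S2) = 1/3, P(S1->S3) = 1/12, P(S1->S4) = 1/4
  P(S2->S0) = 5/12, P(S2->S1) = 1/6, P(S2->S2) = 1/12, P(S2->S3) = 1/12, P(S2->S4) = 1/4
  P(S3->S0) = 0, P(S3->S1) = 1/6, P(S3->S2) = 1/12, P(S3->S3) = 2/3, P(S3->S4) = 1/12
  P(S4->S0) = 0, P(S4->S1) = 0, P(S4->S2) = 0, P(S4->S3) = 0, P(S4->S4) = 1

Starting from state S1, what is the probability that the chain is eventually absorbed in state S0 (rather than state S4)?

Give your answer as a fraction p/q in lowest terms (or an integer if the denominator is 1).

Answer: 57/122

Derivation:
Let a_i = P(absorbed in S0 | start in state i).
Boundary conditions: a_S0 = 1, a_S4 = 0.
For each transient state i, a_i = sum_j P(i->j) * a_j:
  a_S1 = 1/6*a_S0 + 1/6*a_S1 + 1/3*a_S2 + 1/12*a_S3 + 1/4*a_S4
  a_S2 = 5/12*a_S0 + 1/6*a_S1 + 1/12*a_S2 + 1/12*a_S3 + 1/4*a_S4
  a_S3 = 0*a_S0 + 1/6*a_S1 + 1/12*a_S2 + 2/3*a_S3 + 1/12*a_S4

Substituting a_S0 = 1 and a_S4 = 0, rearrange to (I - Q) a = r where r[i] = P(i -> S0):
  [5/6, -1/3, -1/12] . (a_S1, a_S2, a_S3) = 1/6
  [-1/6, 11/12, -1/12] . (a_S1, a_S2, a_S3) = 5/12
  [-1/6, -1/12, 1/3] . (a_S1, a_S2, a_S3) = 0

Solving yields:
  a_S1 = 57/122
  a_S2 = 35/61
  a_S3 = 23/61

Starting state is S1, so the absorption probability is a_S1 = 57/122.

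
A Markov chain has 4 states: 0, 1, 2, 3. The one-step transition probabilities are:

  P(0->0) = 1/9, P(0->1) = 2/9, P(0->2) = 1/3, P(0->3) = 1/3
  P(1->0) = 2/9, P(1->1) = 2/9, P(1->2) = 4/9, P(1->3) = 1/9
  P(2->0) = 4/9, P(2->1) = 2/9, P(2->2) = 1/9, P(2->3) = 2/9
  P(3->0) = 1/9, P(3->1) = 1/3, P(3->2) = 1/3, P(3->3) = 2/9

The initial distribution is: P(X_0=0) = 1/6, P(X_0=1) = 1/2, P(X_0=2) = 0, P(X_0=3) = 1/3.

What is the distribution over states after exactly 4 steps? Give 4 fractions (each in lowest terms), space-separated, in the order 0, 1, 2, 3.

Propagating the distribution step by step (d_{t+1} = d_t * P):
d_0 = (0=1/6, 1=1/2, 2=0, 3=1/3)
  d_1[0] = 1/6*1/9 + 1/2*2/9 + 0*4/9 + 1/3*1/9 = 1/6
  d_1[1] = 1/6*2/9 + 1/2*2/9 + 0*2/9 + 1/3*1/3 = 7/27
  d_1[2] = 1/6*1/3 + 1/2*4/9 + 0*1/9 + 1/3*1/3 = 7/18
  d_1[3] = 1/6*1/3 + 1/2*1/9 + 0*2/9 + 1/3*2/9 = 5/27
d_1 = (0=1/6, 1=7/27, 2=7/18, 3=5/27)
  d_2[0] = 1/6*1/9 + 7/27*2/9 + 7/18*4/9 + 5/27*1/9 = 131/486
  d_2[1] = 1/6*2/9 + 7/27*2/9 + 7/18*2/9 + 5/27*1/3 = 59/243
  d_2[2] = 1/6*1/3 + 7/27*4/9 + 7/18*1/9 + 5/27*1/3 = 67/243
  d_2[3] = 1/6*1/3 + 7/27*1/9 + 7/18*2/9 + 5/27*2/9 = 103/486
d_2 = (0=131/486, 1=59/243, 2=67/243, 3=103/486)
  d_3[0] = 131/486*1/9 + 59/243*2/9 + 67/243*4/9 + 103/486*1/9 = 503/2187
  d_3[1] = 131/486*2/9 + 59/243*2/9 + 67/243*2/9 + 103/486*1/3 = 1075/4374
  d_3[2] = 131/486*1/3 + 59/243*4/9 + 67/243*1/9 + 103/486*1/3 = 218/729
  d_3[3] = 131/486*1/3 + 59/243*1/9 + 67/243*2/9 + 103/486*2/9 = 985/4374
d_3 = (0=503/2187, 1=1075/4374, 2=218/729, 3=985/4374)
  d_4[0] = 503/2187*1/9 + 1075/4374*2/9 + 218/729*4/9 + 985/4374*1/9 = 9373/39366
  d_4[1] = 503/2187*2/9 + 1075/4374*2/9 + 218/729*2/9 + 985/4374*1/3 = 9733/39366
  d_4[2] = 503/2187*1/3 + 1075/4374*4/9 + 218/729*1/9 + 985/4374*1/3 = 11581/39366
  d_4[3] = 503/2187*1/3 + 1075/4374*1/9 + 218/729*2/9 + 985/4374*2/9 = 2893/13122
d_4 = (0=9373/39366, 1=9733/39366, 2=11581/39366, 3=2893/13122)

Answer: 9373/39366 9733/39366 11581/39366 2893/13122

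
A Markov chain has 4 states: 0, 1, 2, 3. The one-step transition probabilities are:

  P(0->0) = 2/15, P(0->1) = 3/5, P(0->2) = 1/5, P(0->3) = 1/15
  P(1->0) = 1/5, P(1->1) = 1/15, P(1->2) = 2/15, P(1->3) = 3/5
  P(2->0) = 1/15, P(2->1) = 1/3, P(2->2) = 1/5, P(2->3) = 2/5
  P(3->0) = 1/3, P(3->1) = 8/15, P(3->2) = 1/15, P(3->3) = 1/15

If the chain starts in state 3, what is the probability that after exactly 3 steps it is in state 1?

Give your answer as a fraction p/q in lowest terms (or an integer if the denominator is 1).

Computing P^3 by repeated multiplication:
P^1 =
  0: [2/15, 3/5, 1/5, 1/15]
  1: [1/5, 1/15, 2/15, 3/5]
  2: [1/15, 1/3, 1/5, 2/5]
  3: [1/3, 8/15, 1/15, 1/15]
P^2 =
  0: [13/75, 2/9, 34/225, 34/75]
  1: [56/225, 22/45, 26/225, 11/75]
  2: [2/9, 77/225, 28/225, 14/45]
  3: [8/45, 22/75, 7/45, 28/75]
P^3 =
  0: [772/3375, 1387/3375, 421/3375, 53/225]
  1: [211/1125, 112/375, 499/3375, 247/675]
  2: [709/3375, 409/1125, 458/3375, 109/375]
  3: [733/3375, 1273/3375, 49/375, 928/3375]

(P^3)[3 -> 1] = 1273/3375

Answer: 1273/3375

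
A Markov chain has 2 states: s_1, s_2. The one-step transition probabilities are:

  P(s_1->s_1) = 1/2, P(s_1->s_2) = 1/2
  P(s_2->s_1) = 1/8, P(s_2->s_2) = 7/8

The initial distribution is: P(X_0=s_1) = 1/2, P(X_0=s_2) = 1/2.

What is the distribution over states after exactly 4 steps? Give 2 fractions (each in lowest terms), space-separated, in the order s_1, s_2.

Answer: 1687/8192 6505/8192

Derivation:
Propagating the distribution step by step (d_{t+1} = d_t * P):
d_0 = (s_1=1/2, s_2=1/2)
  d_1[s_1] = 1/2*1/2 + 1/2*1/8 = 5/16
  d_1[s_2] = 1/2*1/2 + 1/2*7/8 = 11/16
d_1 = (s_1=5/16, s_2=11/16)
  d_2[s_1] = 5/16*1/2 + 11/16*1/8 = 31/128
  d_2[s_2] = 5/16*1/2 + 11/16*7/8 = 97/128
d_2 = (s_1=31/128, s_2=97/128)
  d_3[s_1] = 31/128*1/2 + 97/128*1/8 = 221/1024
  d_3[s_2] = 31/128*1/2 + 97/128*7/8 = 803/1024
d_3 = (s_1=221/1024, s_2=803/1024)
  d_4[s_1] = 221/1024*1/2 + 803/1024*1/8 = 1687/8192
  d_4[s_2] = 221/1024*1/2 + 803/1024*7/8 = 6505/8192
d_4 = (s_1=1687/8192, s_2=6505/8192)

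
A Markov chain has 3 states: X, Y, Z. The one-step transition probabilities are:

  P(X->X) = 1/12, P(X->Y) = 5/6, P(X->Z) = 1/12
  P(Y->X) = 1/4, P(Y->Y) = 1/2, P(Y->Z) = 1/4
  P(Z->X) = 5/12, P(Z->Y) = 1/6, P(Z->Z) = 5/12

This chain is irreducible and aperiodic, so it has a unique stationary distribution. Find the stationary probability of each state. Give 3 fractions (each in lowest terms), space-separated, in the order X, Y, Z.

The stationary distribution satisfies pi = pi * P, i.e.:
  pi_X = 1/12*pi_X + 1/4*pi_Y + 5/12*pi_Z
  pi_Y = 5/6*pi_X + 1/2*pi_Y + 1/6*pi_Z
  pi_Z = 1/12*pi_X + 1/4*pi_Y + 5/12*pi_Z
with normalization: pi_X + pi_Y + pi_Z = 1.

Using the first 2 balance equations plus normalization, the linear system A*pi = b is:
  [-11/12, 1/4, 5/12] . pi = 0
  [5/6, -1/2, 1/6] . pi = 0
  [1, 1, 1] . pi = 1

Solving yields:
  pi_X = 1/4
  pi_Y = 1/2
  pi_Z = 1/4

Verification (pi * P):
  1/4*1/12 + 1/2*1/4 + 1/4*5/12 = 1/4 = pi_X  (ok)
  1/4*5/6 + 1/2*1/2 + 1/4*1/6 = 1/2 = pi_Y  (ok)
  1/4*1/12 + 1/2*1/4 + 1/4*5/12 = 1/4 = pi_Z  (ok)

Answer: 1/4 1/2 1/4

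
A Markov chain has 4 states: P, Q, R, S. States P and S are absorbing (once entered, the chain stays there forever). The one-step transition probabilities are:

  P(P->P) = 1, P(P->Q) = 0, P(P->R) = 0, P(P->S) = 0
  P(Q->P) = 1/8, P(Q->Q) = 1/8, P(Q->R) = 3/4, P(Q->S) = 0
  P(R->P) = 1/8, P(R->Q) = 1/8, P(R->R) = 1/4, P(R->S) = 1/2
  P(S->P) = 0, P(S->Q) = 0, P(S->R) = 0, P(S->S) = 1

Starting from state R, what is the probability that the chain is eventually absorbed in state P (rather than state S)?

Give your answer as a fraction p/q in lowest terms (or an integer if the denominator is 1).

Answer: 2/9

Derivation:
Let a_i = P(absorbed in P | start in state i).
Boundary conditions: a_P = 1, a_S = 0.
For each transient state i, a_i = sum_j P(i->j) * a_j:
  a_Q = 1/8*a_P + 1/8*a_Q + 3/4*a_R + 0*a_S
  a_R = 1/8*a_P + 1/8*a_Q + 1/4*a_R + 1/2*a_S

Substituting a_P = 1 and a_S = 0, rearrange to (I - Q) a = r where r[i] = P(i -> P):
  [7/8, -3/4] . (a_Q, a_R) = 1/8
  [-1/8, 3/4] . (a_Q, a_R) = 1/8

Solving yields:
  a_Q = 1/3
  a_R = 2/9

Starting state is R, so the absorption probability is a_R = 2/9.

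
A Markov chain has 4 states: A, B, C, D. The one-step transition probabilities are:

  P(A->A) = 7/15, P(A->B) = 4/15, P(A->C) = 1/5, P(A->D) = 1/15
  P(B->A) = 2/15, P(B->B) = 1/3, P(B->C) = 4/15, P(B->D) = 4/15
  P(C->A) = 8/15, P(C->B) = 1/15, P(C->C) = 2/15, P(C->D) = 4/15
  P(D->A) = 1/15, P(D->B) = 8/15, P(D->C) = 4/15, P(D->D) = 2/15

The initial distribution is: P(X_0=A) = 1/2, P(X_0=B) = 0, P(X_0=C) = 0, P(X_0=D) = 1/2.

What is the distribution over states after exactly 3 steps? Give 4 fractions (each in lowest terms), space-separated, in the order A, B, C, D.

Answer: 2093/6750 221/750 293/1350 401/2250

Derivation:
Propagating the distribution step by step (d_{t+1} = d_t * P):
d_0 = (A=1/2, B=0, C=0, D=1/2)
  d_1[A] = 1/2*7/15 + 0*2/15 + 0*8/15 + 1/2*1/15 = 4/15
  d_1[B] = 1/2*4/15 + 0*1/3 + 0*1/15 + 1/2*8/15 = 2/5
  d_1[C] = 1/2*1/5 + 0*4/15 + 0*2/15 + 1/2*4/15 = 7/30
  d_1[D] = 1/2*1/15 + 0*4/15 + 0*4/15 + 1/2*2/15 = 1/10
d_1 = (A=4/15, B=2/5, C=7/30, D=1/10)
  d_2[A] = 4/15*7/15 + 2/5*2/15 + 7/30*8/15 + 1/10*1/15 = 139/450
  d_2[B] = 4/15*4/15 + 2/5*1/3 + 7/30*1/15 + 1/10*8/15 = 41/150
  d_2[C] = 4/15*1/5 + 2/5*4/15 + 7/30*2/15 + 1/10*4/15 = 49/225
  d_2[D] = 4/15*1/15 + 2/5*4/15 + 7/30*4/15 + 1/10*2/15 = 1/5
d_2 = (A=139/450, B=41/150, C=49/225, D=1/5)
  d_3[A] = 139/450*7/15 + 41/150*2/15 + 49/225*8/15 + 1/5*1/15 = 2093/6750
  d_3[B] = 139/450*4/15 + 41/150*1/3 + 49/225*1/15 + 1/5*8/15 = 221/750
  d_3[C] = 139/450*1/5 + 41/150*4/15 + 49/225*2/15 + 1/5*4/15 = 293/1350
  d_3[D] = 139/450*1/15 + 41/150*4/15 + 49/225*4/15 + 1/5*2/15 = 401/2250
d_3 = (A=2093/6750, B=221/750, C=293/1350, D=401/2250)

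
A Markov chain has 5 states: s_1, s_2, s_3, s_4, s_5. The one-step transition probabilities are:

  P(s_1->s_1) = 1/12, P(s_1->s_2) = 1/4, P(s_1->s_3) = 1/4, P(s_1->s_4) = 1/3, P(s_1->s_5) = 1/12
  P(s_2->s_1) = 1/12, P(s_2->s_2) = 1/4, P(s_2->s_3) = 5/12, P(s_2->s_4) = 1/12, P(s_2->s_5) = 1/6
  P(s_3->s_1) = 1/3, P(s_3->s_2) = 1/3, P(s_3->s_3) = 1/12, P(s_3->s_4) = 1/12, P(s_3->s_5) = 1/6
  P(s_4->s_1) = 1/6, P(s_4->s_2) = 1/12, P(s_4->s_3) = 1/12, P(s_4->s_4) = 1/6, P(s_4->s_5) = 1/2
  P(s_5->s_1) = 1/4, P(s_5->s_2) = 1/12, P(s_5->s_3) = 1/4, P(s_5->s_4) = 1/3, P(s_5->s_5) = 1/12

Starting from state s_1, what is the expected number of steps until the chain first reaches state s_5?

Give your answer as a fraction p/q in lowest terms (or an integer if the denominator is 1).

Let h_i = expected steps to first reach s_5 from state i.
Boundary: h_s_5 = 0.
First-step equations for the other states:
  h_s_1 = 1 + 1/12*h_s_1 + 1/4*h_s_2 + 1/4*h_s_3 + 1/3*h_s_4 + 1/12*h_s_5
  h_s_2 = 1 + 1/12*h_s_1 + 1/4*h_s_2 + 5/12*h_s_3 + 1/12*h_s_4 + 1/6*h_s_5
  h_s_3 = 1 + 1/3*h_s_1 + 1/3*h_s_2 + 1/12*h_s_3 + 1/12*h_s_4 + 1/6*h_s_5
  h_s_4 = 1 + 1/6*h_s_1 + 1/12*h_s_2 + 1/12*h_s_3 + 1/6*h_s_4 + 1/2*h_s_5

Substituting h_s_5 = 0 and rearranging gives the linear system (I - Q) h = 1:
  [11/12, -1/4, -1/4, -1/3] . (h_s_1, h_s_2, h_s_3, h_s_4) = 1
  [-1/12, 3/4, -5/12, -1/12] . (h_s_1, h_s_2, h_s_3, h_s_4) = 1
  [-1/3, -1/3, 11/12, -1/12] . (h_s_1, h_s_2, h_s_3, h_s_4) = 1
  [-1/6, -1/12, -1/12, 5/6] . (h_s_1, h_s_2, h_s_3, h_s_4) = 1

Solving yields:
  h_s_1 = 8600/1717
  h_s_2 = 8664/1717
  h_s_3 = 8652/1717
  h_s_4 = 5512/1717

Starting state is s_1, so the expected hitting time is h_s_1 = 8600/1717.

Answer: 8600/1717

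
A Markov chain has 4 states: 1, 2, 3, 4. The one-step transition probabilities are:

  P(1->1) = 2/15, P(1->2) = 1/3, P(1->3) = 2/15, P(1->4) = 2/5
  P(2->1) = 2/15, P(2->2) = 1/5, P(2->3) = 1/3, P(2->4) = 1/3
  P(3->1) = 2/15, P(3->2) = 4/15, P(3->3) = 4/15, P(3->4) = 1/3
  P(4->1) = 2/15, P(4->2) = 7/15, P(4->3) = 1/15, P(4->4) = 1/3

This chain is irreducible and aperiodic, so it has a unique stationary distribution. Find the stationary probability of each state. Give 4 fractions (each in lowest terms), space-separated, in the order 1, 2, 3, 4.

Answer: 2/15 129/400 727/3600 77/225

Derivation:
The stationary distribution satisfies pi = pi * P, i.e.:
  pi_1 = 2/15*pi_1 + 2/15*pi_2 + 2/15*pi_3 + 2/15*pi_4
  pi_2 = 1/3*pi_1 + 1/5*pi_2 + 4/15*pi_3 + 7/15*pi_4
  pi_3 = 2/15*pi_1 + 1/3*pi_2 + 4/15*pi_3 + 1/15*pi_4
  pi_4 = 2/5*pi_1 + 1/3*pi_2 + 1/3*pi_3 + 1/3*pi_4
with normalization: pi_1 + pi_2 + pi_3 + pi_4 = 1.

Using the first 3 balance equations plus normalization, the linear system A*pi = b is:
  [-13/15, 2/15, 2/15, 2/15] . pi = 0
  [1/3, -4/5, 4/15, 7/15] . pi = 0
  [2/15, 1/3, -11/15, 1/15] . pi = 0
  [1, 1, 1, 1] . pi = 1

Solving yields:
  pi_1 = 2/15
  pi_2 = 129/400
  pi_3 = 727/3600
  pi_4 = 77/225

Verification (pi * P):
  2/15*2/15 + 129/400*2/15 + 727/3600*2/15 + 77/225*2/15 = 2/15 = pi_1  (ok)
  2/15*1/3 + 129/400*1/5 + 727/3600*4/15 + 77/225*7/15 = 129/400 = pi_2  (ok)
  2/15*2/15 + 129/400*1/3 + 727/3600*4/15 + 77/225*1/15 = 727/3600 = pi_3  (ok)
  2/15*2/5 + 129/400*1/3 + 727/3600*1/3 + 77/225*1/3 = 77/225 = pi_4  (ok)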